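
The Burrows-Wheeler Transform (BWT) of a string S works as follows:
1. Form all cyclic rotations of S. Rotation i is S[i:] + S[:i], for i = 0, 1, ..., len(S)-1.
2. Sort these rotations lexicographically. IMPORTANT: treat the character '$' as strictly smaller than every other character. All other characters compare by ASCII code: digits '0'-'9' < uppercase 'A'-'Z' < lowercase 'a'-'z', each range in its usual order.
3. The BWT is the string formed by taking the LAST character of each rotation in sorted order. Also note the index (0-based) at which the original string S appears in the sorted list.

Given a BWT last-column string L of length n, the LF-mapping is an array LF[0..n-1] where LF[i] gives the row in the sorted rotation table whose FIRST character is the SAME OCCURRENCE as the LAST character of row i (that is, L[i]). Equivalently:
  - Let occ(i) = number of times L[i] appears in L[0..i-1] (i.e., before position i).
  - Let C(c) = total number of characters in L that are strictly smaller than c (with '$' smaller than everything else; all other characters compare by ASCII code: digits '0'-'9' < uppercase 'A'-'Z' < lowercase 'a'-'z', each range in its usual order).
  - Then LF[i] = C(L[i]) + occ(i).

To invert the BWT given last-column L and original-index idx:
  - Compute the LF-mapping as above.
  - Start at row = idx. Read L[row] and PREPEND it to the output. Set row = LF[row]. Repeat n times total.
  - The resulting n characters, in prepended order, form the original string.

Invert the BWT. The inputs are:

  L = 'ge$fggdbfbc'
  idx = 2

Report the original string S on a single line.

LF mapping: 8 5 0 6 9 10 4 1 7 2 3
Walk LF starting at row 2, prepending L[row]:
  step 1: row=2, L[2]='$', prepend. Next row=LF[2]=0
  step 2: row=0, L[0]='g', prepend. Next row=LF[0]=8
  step 3: row=8, L[8]='f', prepend. Next row=LF[8]=7
  step 4: row=7, L[7]='b', prepend. Next row=LF[7]=1
  step 5: row=1, L[1]='e', prepend. Next row=LF[1]=5
  step 6: row=5, L[5]='g', prepend. Next row=LF[5]=10
  step 7: row=10, L[10]='c', prepend. Next row=LF[10]=3
  step 8: row=3, L[3]='f', prepend. Next row=LF[3]=6
  step 9: row=6, L[6]='d', prepend. Next row=LF[6]=4
  step 10: row=4, L[4]='g', prepend. Next row=LF[4]=9
  step 11: row=9, L[9]='b', prepend. Next row=LF[9]=2
Reversed output: bgdfcgebfg$

Answer: bgdfcgebfg$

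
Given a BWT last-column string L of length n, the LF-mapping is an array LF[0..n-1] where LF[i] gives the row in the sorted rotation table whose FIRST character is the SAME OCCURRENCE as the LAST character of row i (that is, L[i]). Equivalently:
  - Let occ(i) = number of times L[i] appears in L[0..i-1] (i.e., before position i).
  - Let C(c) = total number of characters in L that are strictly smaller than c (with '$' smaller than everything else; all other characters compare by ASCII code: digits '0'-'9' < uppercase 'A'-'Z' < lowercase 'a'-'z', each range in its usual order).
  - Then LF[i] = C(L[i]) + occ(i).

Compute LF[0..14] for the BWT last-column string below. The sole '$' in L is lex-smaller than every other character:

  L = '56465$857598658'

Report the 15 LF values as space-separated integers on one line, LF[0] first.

Char counts: '$':1, '4':1, '5':5, '6':3, '7':1, '8':3, '9':1
C (first-col start): C('$')=0, C('4')=1, C('5')=2, C('6')=7, C('7')=10, C('8')=11, C('9')=14
L[0]='5': occ=0, LF[0]=C('5')+0=2+0=2
L[1]='6': occ=0, LF[1]=C('6')+0=7+0=7
L[2]='4': occ=0, LF[2]=C('4')+0=1+0=1
L[3]='6': occ=1, LF[3]=C('6')+1=7+1=8
L[4]='5': occ=1, LF[4]=C('5')+1=2+1=3
L[5]='$': occ=0, LF[5]=C('$')+0=0+0=0
L[6]='8': occ=0, LF[6]=C('8')+0=11+0=11
L[7]='5': occ=2, LF[7]=C('5')+2=2+2=4
L[8]='7': occ=0, LF[8]=C('7')+0=10+0=10
L[9]='5': occ=3, LF[9]=C('5')+3=2+3=5
L[10]='9': occ=0, LF[10]=C('9')+0=14+0=14
L[11]='8': occ=1, LF[11]=C('8')+1=11+1=12
L[12]='6': occ=2, LF[12]=C('6')+2=7+2=9
L[13]='5': occ=4, LF[13]=C('5')+4=2+4=6
L[14]='8': occ=2, LF[14]=C('8')+2=11+2=13

Answer: 2 7 1 8 3 0 11 4 10 5 14 12 9 6 13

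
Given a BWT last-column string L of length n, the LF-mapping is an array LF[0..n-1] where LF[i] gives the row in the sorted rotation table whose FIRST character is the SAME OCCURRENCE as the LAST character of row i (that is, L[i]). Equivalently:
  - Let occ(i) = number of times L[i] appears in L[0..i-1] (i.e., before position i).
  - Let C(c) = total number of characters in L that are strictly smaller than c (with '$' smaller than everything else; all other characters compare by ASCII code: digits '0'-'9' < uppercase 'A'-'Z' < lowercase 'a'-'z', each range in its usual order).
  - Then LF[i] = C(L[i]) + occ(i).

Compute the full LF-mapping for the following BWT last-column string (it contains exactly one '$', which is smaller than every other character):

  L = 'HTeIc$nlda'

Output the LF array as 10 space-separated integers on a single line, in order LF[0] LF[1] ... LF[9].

Answer: 1 3 7 2 5 0 9 8 6 4

Derivation:
Char counts: '$':1, 'H':1, 'I':1, 'T':1, 'a':1, 'c':1, 'd':1, 'e':1, 'l':1, 'n':1
C (first-col start): C('$')=0, C('H')=1, C('I')=2, C('T')=3, C('a')=4, C('c')=5, C('d')=6, C('e')=7, C('l')=8, C('n')=9
L[0]='H': occ=0, LF[0]=C('H')+0=1+0=1
L[1]='T': occ=0, LF[1]=C('T')+0=3+0=3
L[2]='e': occ=0, LF[2]=C('e')+0=7+0=7
L[3]='I': occ=0, LF[3]=C('I')+0=2+0=2
L[4]='c': occ=0, LF[4]=C('c')+0=5+0=5
L[5]='$': occ=0, LF[5]=C('$')+0=0+0=0
L[6]='n': occ=0, LF[6]=C('n')+0=9+0=9
L[7]='l': occ=0, LF[7]=C('l')+0=8+0=8
L[8]='d': occ=0, LF[8]=C('d')+0=6+0=6
L[9]='a': occ=0, LF[9]=C('a')+0=4+0=4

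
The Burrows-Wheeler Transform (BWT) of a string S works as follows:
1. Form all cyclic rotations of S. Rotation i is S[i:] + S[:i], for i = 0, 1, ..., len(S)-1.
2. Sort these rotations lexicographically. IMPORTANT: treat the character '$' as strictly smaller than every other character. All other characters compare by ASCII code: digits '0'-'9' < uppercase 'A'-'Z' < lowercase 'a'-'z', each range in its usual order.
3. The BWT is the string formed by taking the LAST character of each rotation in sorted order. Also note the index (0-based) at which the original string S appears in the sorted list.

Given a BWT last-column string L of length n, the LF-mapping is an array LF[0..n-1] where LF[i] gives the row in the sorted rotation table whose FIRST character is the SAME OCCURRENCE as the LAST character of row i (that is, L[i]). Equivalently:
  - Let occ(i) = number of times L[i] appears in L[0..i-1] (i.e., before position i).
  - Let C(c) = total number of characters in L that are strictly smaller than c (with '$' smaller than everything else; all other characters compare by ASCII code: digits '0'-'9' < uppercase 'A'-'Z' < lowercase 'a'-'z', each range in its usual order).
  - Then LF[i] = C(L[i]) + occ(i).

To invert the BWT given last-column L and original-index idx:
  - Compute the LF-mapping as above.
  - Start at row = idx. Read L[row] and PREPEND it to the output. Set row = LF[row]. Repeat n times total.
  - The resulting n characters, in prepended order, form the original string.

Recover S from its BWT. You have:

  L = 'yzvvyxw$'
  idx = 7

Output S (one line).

Answer: zvvwyxy$

Derivation:
LF mapping: 5 7 1 2 6 4 3 0
Walk LF starting at row 7, prepending L[row]:
  step 1: row=7, L[7]='$', prepend. Next row=LF[7]=0
  step 2: row=0, L[0]='y', prepend. Next row=LF[0]=5
  step 3: row=5, L[5]='x', prepend. Next row=LF[5]=4
  step 4: row=4, L[4]='y', prepend. Next row=LF[4]=6
  step 5: row=6, L[6]='w', prepend. Next row=LF[6]=3
  step 6: row=3, L[3]='v', prepend. Next row=LF[3]=2
  step 7: row=2, L[2]='v', prepend. Next row=LF[2]=1
  step 8: row=1, L[1]='z', prepend. Next row=LF[1]=7
Reversed output: zvvwyxy$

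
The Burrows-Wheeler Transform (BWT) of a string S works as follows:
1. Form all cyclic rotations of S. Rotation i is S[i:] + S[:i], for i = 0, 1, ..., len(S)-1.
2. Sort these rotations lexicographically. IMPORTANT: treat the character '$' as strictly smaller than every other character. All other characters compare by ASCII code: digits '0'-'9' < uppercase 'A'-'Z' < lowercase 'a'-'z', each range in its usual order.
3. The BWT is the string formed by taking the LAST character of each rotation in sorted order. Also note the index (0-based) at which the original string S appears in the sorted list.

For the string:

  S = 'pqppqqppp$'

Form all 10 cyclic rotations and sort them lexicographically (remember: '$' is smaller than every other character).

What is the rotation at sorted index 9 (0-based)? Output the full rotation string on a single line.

All 10 rotations (rotation i = S[i:]+S[:i]):
  rot[0] = pqppqqppp$
  rot[1] = qppqqppp$p
  rot[2] = ppqqppp$pq
  rot[3] = pqqppp$pqp
  rot[4] = qqppp$pqpp
  rot[5] = qppp$pqppq
  rot[6] = ppp$pqppqq
  rot[7] = pp$pqppqqp
  rot[8] = p$pqppqqpp
  rot[9] = $pqppqqppp
Sorted (with $ < everything):
  sorted[0] = $pqppqqppp
  sorted[1] = p$pqppqqpp
  sorted[2] = pp$pqppqqp
  sorted[3] = ppp$pqppqq
  sorted[4] = ppqqppp$pq
  sorted[5] = pqppqqppp$
  sorted[6] = pqqppp$pqp
  sorted[7] = qppp$pqppq
  sorted[8] = qppqqppp$p
  sorted[9] = qqppp$pqpp
sorted[9] = qqppp$pqpp

Answer: qqppp$pqpp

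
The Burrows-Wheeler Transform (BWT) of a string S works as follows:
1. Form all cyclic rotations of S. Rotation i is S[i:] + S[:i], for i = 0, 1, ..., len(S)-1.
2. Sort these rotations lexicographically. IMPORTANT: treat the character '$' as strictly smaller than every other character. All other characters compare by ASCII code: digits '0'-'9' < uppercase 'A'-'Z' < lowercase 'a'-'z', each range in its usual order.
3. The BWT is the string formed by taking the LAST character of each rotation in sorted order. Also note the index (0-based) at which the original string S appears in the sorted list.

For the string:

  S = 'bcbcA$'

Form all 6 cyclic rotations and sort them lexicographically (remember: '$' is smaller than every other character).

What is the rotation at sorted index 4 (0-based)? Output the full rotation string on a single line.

Answer: cA$bcb

Derivation:
All 6 rotations (rotation i = S[i:]+S[:i]):
  rot[0] = bcbcA$
  rot[1] = cbcA$b
  rot[2] = bcA$bc
  rot[3] = cA$bcb
  rot[4] = A$bcbc
  rot[5] = $bcbcA
Sorted (with $ < everything):
  sorted[0] = $bcbcA
  sorted[1] = A$bcbc
  sorted[2] = bcA$bc
  sorted[3] = bcbcA$
  sorted[4] = cA$bcb
  sorted[5] = cbcA$b
sorted[4] = cA$bcb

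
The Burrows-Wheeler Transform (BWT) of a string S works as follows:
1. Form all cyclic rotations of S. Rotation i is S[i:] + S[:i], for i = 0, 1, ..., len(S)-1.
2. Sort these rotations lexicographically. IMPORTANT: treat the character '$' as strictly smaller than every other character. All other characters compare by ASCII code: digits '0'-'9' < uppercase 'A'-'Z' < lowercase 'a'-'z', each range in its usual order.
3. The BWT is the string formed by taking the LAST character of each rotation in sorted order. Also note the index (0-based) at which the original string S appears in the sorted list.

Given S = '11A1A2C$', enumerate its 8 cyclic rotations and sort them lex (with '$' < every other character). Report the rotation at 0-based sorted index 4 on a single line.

Answer: 2C$11A1A

Derivation:
All 8 rotations (rotation i = S[i:]+S[:i]):
  rot[0] = 11A1A2C$
  rot[1] = 1A1A2C$1
  rot[2] = A1A2C$11
  rot[3] = 1A2C$11A
  rot[4] = A2C$11A1
  rot[5] = 2C$11A1A
  rot[6] = C$11A1A2
  rot[7] = $11A1A2C
Sorted (with $ < everything):
  sorted[0] = $11A1A2C
  sorted[1] = 11A1A2C$
  sorted[2] = 1A1A2C$1
  sorted[3] = 1A2C$11A
  sorted[4] = 2C$11A1A
  sorted[5] = A1A2C$11
  sorted[6] = A2C$11A1
  sorted[7] = C$11A1A2
sorted[4] = 2C$11A1A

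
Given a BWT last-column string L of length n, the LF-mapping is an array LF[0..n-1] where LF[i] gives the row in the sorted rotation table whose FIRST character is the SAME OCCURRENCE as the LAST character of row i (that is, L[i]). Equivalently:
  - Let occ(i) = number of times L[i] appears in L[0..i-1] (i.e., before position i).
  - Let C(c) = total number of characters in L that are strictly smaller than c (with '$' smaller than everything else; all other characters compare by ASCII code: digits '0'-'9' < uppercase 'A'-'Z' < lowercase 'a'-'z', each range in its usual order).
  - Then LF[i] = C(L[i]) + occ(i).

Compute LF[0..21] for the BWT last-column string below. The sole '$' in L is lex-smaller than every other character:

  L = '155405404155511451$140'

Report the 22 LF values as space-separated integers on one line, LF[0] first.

Char counts: '$':1, '0':3, '1':6, '4':5, '5':7
C (first-col start): C('$')=0, C('0')=1, C('1')=4, C('4')=10, C('5')=15
L[0]='1': occ=0, LF[0]=C('1')+0=4+0=4
L[1]='5': occ=0, LF[1]=C('5')+0=15+0=15
L[2]='5': occ=1, LF[2]=C('5')+1=15+1=16
L[3]='4': occ=0, LF[3]=C('4')+0=10+0=10
L[4]='0': occ=0, LF[4]=C('0')+0=1+0=1
L[5]='5': occ=2, LF[5]=C('5')+2=15+2=17
L[6]='4': occ=1, LF[6]=C('4')+1=10+1=11
L[7]='0': occ=1, LF[7]=C('0')+1=1+1=2
L[8]='4': occ=2, LF[8]=C('4')+2=10+2=12
L[9]='1': occ=1, LF[9]=C('1')+1=4+1=5
L[10]='5': occ=3, LF[10]=C('5')+3=15+3=18
L[11]='5': occ=4, LF[11]=C('5')+4=15+4=19
L[12]='5': occ=5, LF[12]=C('5')+5=15+5=20
L[13]='1': occ=2, LF[13]=C('1')+2=4+2=6
L[14]='1': occ=3, LF[14]=C('1')+3=4+3=7
L[15]='4': occ=3, LF[15]=C('4')+3=10+3=13
L[16]='5': occ=6, LF[16]=C('5')+6=15+6=21
L[17]='1': occ=4, LF[17]=C('1')+4=4+4=8
L[18]='$': occ=0, LF[18]=C('$')+0=0+0=0
L[19]='1': occ=5, LF[19]=C('1')+5=4+5=9
L[20]='4': occ=4, LF[20]=C('4')+4=10+4=14
L[21]='0': occ=2, LF[21]=C('0')+2=1+2=3

Answer: 4 15 16 10 1 17 11 2 12 5 18 19 20 6 7 13 21 8 0 9 14 3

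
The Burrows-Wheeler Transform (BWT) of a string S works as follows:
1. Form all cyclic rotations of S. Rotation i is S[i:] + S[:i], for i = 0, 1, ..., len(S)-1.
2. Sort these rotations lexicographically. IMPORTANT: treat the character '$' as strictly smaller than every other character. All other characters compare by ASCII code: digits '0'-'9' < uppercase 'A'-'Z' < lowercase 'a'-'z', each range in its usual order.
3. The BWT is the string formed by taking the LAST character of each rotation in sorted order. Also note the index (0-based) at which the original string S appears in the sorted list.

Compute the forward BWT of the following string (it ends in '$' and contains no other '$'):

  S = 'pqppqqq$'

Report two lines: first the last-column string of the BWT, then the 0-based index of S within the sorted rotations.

Answer: qq$pqpqp
2

Derivation:
All 8 rotations (rotation i = S[i:]+S[:i]):
  rot[0] = pqppqqq$
  rot[1] = qppqqq$p
  rot[2] = ppqqq$pq
  rot[3] = pqqq$pqp
  rot[4] = qqq$pqpp
  rot[5] = qq$pqppq
  rot[6] = q$pqppqq
  rot[7] = $pqppqqq
Sorted (with $ < everything):
  sorted[0] = $pqppqqq  (last char: 'q')
  sorted[1] = ppqqq$pq  (last char: 'q')
  sorted[2] = pqppqqq$  (last char: '$')
  sorted[3] = pqqq$pqp  (last char: 'p')
  sorted[4] = q$pqppqq  (last char: 'q')
  sorted[5] = qppqqq$p  (last char: 'p')
  sorted[6] = qq$pqppq  (last char: 'q')
  sorted[7] = qqq$pqpp  (last char: 'p')
Last column: qq$pqpqp
Original string S is at sorted index 2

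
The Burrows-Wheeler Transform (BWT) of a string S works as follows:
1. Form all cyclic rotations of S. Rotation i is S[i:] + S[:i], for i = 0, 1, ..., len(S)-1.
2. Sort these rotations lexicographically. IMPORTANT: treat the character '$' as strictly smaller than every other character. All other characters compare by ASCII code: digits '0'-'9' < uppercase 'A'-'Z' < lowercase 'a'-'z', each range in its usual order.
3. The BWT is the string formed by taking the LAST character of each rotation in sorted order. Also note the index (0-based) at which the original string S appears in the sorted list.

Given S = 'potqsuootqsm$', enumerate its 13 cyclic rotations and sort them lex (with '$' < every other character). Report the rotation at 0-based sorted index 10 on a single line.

Answer: tqsm$potqsuoo

Derivation:
All 13 rotations (rotation i = S[i:]+S[:i]):
  rot[0] = potqsuootqsm$
  rot[1] = otqsuootqsm$p
  rot[2] = tqsuootqsm$po
  rot[3] = qsuootqsm$pot
  rot[4] = suootqsm$potq
  rot[5] = uootqsm$potqs
  rot[6] = ootqsm$potqsu
  rot[7] = otqsm$potqsuo
  rot[8] = tqsm$potqsuoo
  rot[9] = qsm$potqsuoot
  rot[10] = sm$potqsuootq
  rot[11] = m$potqsuootqs
  rot[12] = $potqsuootqsm
Sorted (with $ < everything):
  sorted[0] = $potqsuootqsm
  sorted[1] = m$potqsuootqs
  sorted[2] = ootqsm$potqsu
  sorted[3] = otqsm$potqsuo
  sorted[4] = otqsuootqsm$p
  sorted[5] = potqsuootqsm$
  sorted[6] = qsm$potqsuoot
  sorted[7] = qsuootqsm$pot
  sorted[8] = sm$potqsuootq
  sorted[9] = suootqsm$potq
  sorted[10] = tqsm$potqsuoo
  sorted[11] = tqsuootqsm$po
  sorted[12] = uootqsm$potqs
sorted[10] = tqsm$potqsuoo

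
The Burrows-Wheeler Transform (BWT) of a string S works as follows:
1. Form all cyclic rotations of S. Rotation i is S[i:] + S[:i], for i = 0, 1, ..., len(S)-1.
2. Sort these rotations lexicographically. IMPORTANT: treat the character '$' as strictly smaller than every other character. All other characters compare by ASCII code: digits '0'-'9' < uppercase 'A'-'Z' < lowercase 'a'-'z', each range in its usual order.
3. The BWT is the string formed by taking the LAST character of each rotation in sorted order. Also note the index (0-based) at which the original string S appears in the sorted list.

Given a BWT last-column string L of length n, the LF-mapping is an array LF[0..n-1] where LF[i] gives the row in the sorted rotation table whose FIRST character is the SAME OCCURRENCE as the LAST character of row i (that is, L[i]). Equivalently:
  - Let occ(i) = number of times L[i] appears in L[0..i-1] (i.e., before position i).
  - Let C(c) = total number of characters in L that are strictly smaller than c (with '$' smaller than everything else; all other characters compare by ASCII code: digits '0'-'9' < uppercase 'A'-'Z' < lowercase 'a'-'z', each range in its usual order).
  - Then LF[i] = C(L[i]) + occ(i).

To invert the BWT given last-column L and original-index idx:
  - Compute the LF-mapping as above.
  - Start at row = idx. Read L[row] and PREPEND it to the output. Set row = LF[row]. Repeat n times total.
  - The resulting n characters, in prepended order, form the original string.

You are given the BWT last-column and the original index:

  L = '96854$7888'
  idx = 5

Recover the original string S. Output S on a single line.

Answer: 856478889$

Derivation:
LF mapping: 9 3 5 2 1 0 4 6 7 8
Walk LF starting at row 5, prepending L[row]:
  step 1: row=5, L[5]='$', prepend. Next row=LF[5]=0
  step 2: row=0, L[0]='9', prepend. Next row=LF[0]=9
  step 3: row=9, L[9]='8', prepend. Next row=LF[9]=8
  step 4: row=8, L[8]='8', prepend. Next row=LF[8]=7
  step 5: row=7, L[7]='8', prepend. Next row=LF[7]=6
  step 6: row=6, L[6]='7', prepend. Next row=LF[6]=4
  step 7: row=4, L[4]='4', prepend. Next row=LF[4]=1
  step 8: row=1, L[1]='6', prepend. Next row=LF[1]=3
  step 9: row=3, L[3]='5', prepend. Next row=LF[3]=2
  step 10: row=2, L[2]='8', prepend. Next row=LF[2]=5
Reversed output: 856478889$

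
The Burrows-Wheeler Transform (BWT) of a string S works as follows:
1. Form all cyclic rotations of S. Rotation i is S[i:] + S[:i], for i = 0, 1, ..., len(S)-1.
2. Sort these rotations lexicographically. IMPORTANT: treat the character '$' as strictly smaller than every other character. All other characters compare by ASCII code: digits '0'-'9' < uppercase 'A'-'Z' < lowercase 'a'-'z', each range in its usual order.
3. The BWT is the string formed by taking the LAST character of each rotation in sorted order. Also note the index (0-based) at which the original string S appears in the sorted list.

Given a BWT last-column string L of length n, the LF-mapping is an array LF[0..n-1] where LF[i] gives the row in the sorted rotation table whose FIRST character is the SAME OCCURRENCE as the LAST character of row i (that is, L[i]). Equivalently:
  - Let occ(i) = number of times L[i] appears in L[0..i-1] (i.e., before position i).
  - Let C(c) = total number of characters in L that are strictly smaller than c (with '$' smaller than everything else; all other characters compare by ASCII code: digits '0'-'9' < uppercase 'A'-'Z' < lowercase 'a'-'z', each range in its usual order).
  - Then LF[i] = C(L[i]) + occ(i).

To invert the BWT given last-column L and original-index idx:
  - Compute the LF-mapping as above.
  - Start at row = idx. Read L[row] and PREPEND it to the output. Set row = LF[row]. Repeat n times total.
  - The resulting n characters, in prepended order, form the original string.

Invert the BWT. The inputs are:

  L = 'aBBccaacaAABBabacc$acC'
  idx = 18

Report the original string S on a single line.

LF mapping: 8 3 4 16 17 9 10 18 11 1 2 5 6 12 15 13 19 20 0 14 21 7
Walk LF starting at row 18, prepending L[row]:
  step 1: row=18, L[18]='$', prepend. Next row=LF[18]=0
  step 2: row=0, L[0]='a', prepend. Next row=LF[0]=8
  step 3: row=8, L[8]='a', prepend. Next row=LF[8]=11
  step 4: row=11, L[11]='B', prepend. Next row=LF[11]=5
  step 5: row=5, L[5]='a', prepend. Next row=LF[5]=9
  step 6: row=9, L[9]='A', prepend. Next row=LF[9]=1
  step 7: row=1, L[1]='B', prepend. Next row=LF[1]=3
  step 8: row=3, L[3]='c', prepend. Next row=LF[3]=16
  step 9: row=16, L[16]='c', prepend. Next row=LF[16]=19
  step 10: row=19, L[19]='a', prepend. Next row=LF[19]=14
  step 11: row=14, L[14]='b', prepend. Next row=LF[14]=15
  step 12: row=15, L[15]='a', prepend. Next row=LF[15]=13
  step 13: row=13, L[13]='a', prepend. Next row=LF[13]=12
  step 14: row=12, L[12]='B', prepend. Next row=LF[12]=6
  step 15: row=6, L[6]='a', prepend. Next row=LF[6]=10
  step 16: row=10, L[10]='A', prepend. Next row=LF[10]=2
  step 17: row=2, L[2]='B', prepend. Next row=LF[2]=4
  step 18: row=4, L[4]='c', prepend. Next row=LF[4]=17
  step 19: row=17, L[17]='c', prepend. Next row=LF[17]=20
  step 20: row=20, L[20]='c', prepend. Next row=LF[20]=21
  step 21: row=21, L[21]='C', prepend. Next row=LF[21]=7
  step 22: row=7, L[7]='c', prepend. Next row=LF[7]=18
Reversed output: cCcccBAaBaabaccBAaBaa$

Answer: cCcccBAaBaabaccBAaBaa$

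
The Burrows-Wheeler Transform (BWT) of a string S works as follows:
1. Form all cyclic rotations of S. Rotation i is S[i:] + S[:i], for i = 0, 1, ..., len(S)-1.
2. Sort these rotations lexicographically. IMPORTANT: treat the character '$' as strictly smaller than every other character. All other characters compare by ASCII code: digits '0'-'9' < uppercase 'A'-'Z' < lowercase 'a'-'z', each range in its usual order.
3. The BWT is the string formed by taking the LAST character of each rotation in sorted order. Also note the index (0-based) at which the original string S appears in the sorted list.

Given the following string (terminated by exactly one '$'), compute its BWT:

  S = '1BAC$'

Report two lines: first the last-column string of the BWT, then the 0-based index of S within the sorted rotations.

All 5 rotations (rotation i = S[i:]+S[:i]):
  rot[0] = 1BAC$
  rot[1] = BAC$1
  rot[2] = AC$1B
  rot[3] = C$1BA
  rot[4] = $1BAC
Sorted (with $ < everything):
  sorted[0] = $1BAC  (last char: 'C')
  sorted[1] = 1BAC$  (last char: '$')
  sorted[2] = AC$1B  (last char: 'B')
  sorted[3] = BAC$1  (last char: '1')
  sorted[4] = C$1BA  (last char: 'A')
Last column: C$B1A
Original string S is at sorted index 1

Answer: C$B1A
1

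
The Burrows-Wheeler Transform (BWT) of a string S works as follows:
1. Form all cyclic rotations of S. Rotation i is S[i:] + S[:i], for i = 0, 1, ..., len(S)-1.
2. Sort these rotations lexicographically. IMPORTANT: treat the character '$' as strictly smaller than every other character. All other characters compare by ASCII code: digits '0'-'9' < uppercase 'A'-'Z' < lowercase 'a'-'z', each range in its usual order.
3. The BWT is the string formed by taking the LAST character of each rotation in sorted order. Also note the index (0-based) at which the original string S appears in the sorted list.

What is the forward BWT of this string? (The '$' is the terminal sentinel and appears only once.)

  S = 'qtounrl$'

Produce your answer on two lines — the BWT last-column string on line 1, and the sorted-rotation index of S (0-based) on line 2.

All 8 rotations (rotation i = S[i:]+S[:i]):
  rot[0] = qtounrl$
  rot[1] = tounrl$q
  rot[2] = ounrl$qt
  rot[3] = unrl$qto
  rot[4] = nrl$qtou
  rot[5] = rl$qtoun
  rot[6] = l$qtounr
  rot[7] = $qtounrl
Sorted (with $ < everything):
  sorted[0] = $qtounrl  (last char: 'l')
  sorted[1] = l$qtounr  (last char: 'r')
  sorted[2] = nrl$qtou  (last char: 'u')
  sorted[3] = ounrl$qt  (last char: 't')
  sorted[4] = qtounrl$  (last char: '$')
  sorted[5] = rl$qtoun  (last char: 'n')
  sorted[6] = tounrl$q  (last char: 'q')
  sorted[7] = unrl$qto  (last char: 'o')
Last column: lrut$nqo
Original string S is at sorted index 4

Answer: lrut$nqo
4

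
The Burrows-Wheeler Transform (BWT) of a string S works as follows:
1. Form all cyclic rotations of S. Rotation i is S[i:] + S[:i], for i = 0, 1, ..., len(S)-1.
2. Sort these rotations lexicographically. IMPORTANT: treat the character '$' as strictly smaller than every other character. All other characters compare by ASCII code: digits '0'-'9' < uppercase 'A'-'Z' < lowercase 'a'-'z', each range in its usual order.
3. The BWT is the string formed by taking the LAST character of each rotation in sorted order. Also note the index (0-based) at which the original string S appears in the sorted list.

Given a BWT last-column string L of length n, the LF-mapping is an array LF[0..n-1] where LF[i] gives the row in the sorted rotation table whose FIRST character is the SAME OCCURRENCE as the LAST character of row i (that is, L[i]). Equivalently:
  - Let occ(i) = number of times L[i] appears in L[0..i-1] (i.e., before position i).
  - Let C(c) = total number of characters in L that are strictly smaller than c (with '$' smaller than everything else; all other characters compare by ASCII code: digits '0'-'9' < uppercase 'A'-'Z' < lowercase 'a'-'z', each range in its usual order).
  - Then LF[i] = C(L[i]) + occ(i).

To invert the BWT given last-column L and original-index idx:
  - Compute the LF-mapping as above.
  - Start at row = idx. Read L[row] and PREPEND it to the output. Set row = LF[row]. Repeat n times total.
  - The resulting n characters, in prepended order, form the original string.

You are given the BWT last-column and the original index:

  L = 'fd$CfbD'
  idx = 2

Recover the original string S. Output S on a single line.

Answer: DfdCbf$

Derivation:
LF mapping: 5 4 0 1 6 3 2
Walk LF starting at row 2, prepending L[row]:
  step 1: row=2, L[2]='$', prepend. Next row=LF[2]=0
  step 2: row=0, L[0]='f', prepend. Next row=LF[0]=5
  step 3: row=5, L[5]='b', prepend. Next row=LF[5]=3
  step 4: row=3, L[3]='C', prepend. Next row=LF[3]=1
  step 5: row=1, L[1]='d', prepend. Next row=LF[1]=4
  step 6: row=4, L[4]='f', prepend. Next row=LF[4]=6
  step 7: row=6, L[6]='D', prepend. Next row=LF[6]=2
Reversed output: DfdCbf$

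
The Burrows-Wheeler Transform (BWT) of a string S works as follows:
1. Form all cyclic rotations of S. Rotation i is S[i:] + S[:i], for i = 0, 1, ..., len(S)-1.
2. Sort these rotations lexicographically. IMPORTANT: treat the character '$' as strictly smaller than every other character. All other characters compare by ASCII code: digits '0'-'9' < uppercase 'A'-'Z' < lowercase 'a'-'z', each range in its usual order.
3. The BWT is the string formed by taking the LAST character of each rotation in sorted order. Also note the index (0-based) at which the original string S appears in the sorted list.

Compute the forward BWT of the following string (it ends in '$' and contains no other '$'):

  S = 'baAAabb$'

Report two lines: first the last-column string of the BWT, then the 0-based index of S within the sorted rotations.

All 8 rotations (rotation i = S[i:]+S[:i]):
  rot[0] = baAAabb$
  rot[1] = aAAabb$b
  rot[2] = AAabb$ba
  rot[3] = Aabb$baA
  rot[4] = abb$baAA
  rot[5] = bb$baAAa
  rot[6] = b$baAAab
  rot[7] = $baAAabb
Sorted (with $ < everything):
  sorted[0] = $baAAabb  (last char: 'b')
  sorted[1] = AAabb$ba  (last char: 'a')
  sorted[2] = Aabb$baA  (last char: 'A')
  sorted[3] = aAAabb$b  (last char: 'b')
  sorted[4] = abb$baAA  (last char: 'A')
  sorted[5] = b$baAAab  (last char: 'b')
  sorted[6] = baAAabb$  (last char: '$')
  sorted[7] = bb$baAAa  (last char: 'a')
Last column: baAbAb$a
Original string S is at sorted index 6

Answer: baAbAb$a
6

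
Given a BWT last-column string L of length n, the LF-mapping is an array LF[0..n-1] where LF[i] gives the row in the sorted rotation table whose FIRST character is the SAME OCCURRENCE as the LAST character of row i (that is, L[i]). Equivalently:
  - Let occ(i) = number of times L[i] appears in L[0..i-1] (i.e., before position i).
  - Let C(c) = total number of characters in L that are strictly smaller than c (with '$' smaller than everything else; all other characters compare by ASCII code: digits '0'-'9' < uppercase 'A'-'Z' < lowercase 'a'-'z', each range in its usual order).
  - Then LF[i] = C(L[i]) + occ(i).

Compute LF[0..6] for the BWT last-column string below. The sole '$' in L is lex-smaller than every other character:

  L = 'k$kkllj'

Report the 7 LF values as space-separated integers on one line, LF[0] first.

Char counts: '$':1, 'j':1, 'k':3, 'l':2
C (first-col start): C('$')=0, C('j')=1, C('k')=2, C('l')=5
L[0]='k': occ=0, LF[0]=C('k')+0=2+0=2
L[1]='$': occ=0, LF[1]=C('$')+0=0+0=0
L[2]='k': occ=1, LF[2]=C('k')+1=2+1=3
L[3]='k': occ=2, LF[3]=C('k')+2=2+2=4
L[4]='l': occ=0, LF[4]=C('l')+0=5+0=5
L[5]='l': occ=1, LF[5]=C('l')+1=5+1=6
L[6]='j': occ=0, LF[6]=C('j')+0=1+0=1

Answer: 2 0 3 4 5 6 1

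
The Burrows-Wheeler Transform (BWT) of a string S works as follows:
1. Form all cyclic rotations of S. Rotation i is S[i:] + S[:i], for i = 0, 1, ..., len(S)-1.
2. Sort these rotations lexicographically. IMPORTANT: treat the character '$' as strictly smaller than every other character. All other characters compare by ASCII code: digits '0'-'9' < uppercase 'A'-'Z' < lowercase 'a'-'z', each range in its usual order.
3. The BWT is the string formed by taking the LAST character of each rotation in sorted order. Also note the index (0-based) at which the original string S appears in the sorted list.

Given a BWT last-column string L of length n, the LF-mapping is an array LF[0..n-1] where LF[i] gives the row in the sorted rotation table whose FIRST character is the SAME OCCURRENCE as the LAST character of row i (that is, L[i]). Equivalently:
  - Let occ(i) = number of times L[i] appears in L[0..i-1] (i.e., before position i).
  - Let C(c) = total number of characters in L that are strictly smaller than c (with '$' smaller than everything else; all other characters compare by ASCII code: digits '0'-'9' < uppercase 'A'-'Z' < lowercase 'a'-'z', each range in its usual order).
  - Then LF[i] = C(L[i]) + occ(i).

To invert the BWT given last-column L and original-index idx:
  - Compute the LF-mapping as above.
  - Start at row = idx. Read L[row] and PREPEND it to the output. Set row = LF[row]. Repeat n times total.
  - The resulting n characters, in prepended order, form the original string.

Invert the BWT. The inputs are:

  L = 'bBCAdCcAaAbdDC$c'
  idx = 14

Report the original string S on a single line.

Answer: dBAAaDcCCACcdbb$

Derivation:
LF mapping: 10 4 5 1 14 6 12 2 9 3 11 15 8 7 0 13
Walk LF starting at row 14, prepending L[row]:
  step 1: row=14, L[14]='$', prepend. Next row=LF[14]=0
  step 2: row=0, L[0]='b', prepend. Next row=LF[0]=10
  step 3: row=10, L[10]='b', prepend. Next row=LF[10]=11
  step 4: row=11, L[11]='d', prepend. Next row=LF[11]=15
  step 5: row=15, L[15]='c', prepend. Next row=LF[15]=13
  step 6: row=13, L[13]='C', prepend. Next row=LF[13]=7
  step 7: row=7, L[7]='A', prepend. Next row=LF[7]=2
  step 8: row=2, L[2]='C', prepend. Next row=LF[2]=5
  step 9: row=5, L[5]='C', prepend. Next row=LF[5]=6
  step 10: row=6, L[6]='c', prepend. Next row=LF[6]=12
  step 11: row=12, L[12]='D', prepend. Next row=LF[12]=8
  step 12: row=8, L[8]='a', prepend. Next row=LF[8]=9
  step 13: row=9, L[9]='A', prepend. Next row=LF[9]=3
  step 14: row=3, L[3]='A', prepend. Next row=LF[3]=1
  step 15: row=1, L[1]='B', prepend. Next row=LF[1]=4
  step 16: row=4, L[4]='d', prepend. Next row=LF[4]=14
Reversed output: dBAAaDcCCACcdbb$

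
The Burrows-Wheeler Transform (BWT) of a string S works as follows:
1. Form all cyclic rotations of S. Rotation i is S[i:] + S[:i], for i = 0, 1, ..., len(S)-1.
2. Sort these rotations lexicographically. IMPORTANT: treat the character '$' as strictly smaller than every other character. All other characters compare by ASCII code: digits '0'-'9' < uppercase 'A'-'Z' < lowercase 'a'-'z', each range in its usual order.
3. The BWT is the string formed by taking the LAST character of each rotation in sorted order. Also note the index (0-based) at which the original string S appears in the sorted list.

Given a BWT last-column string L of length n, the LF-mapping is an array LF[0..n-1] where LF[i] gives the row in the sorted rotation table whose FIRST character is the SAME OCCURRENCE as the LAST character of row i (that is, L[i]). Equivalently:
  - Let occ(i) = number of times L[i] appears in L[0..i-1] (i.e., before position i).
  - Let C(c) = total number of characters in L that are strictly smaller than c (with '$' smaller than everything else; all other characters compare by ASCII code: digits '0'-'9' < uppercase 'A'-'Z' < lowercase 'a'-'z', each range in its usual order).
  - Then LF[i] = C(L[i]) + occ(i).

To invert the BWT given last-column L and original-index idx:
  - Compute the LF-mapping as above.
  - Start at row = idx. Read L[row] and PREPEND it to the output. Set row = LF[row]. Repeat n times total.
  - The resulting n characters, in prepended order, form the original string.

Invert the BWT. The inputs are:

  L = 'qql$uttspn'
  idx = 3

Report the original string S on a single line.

LF mapping: 4 5 1 0 9 7 8 6 3 2
Walk LF starting at row 3, prepending L[row]:
  step 1: row=3, L[3]='$', prepend. Next row=LF[3]=0
  step 2: row=0, L[0]='q', prepend. Next row=LF[0]=4
  step 3: row=4, L[4]='u', prepend. Next row=LF[4]=9
  step 4: row=9, L[9]='n', prepend. Next row=LF[9]=2
  step 5: row=2, L[2]='l', prepend. Next row=LF[2]=1
  step 6: row=1, L[1]='q', prepend. Next row=LF[1]=5
  step 7: row=5, L[5]='t', prepend. Next row=LF[5]=7
  step 8: row=7, L[7]='s', prepend. Next row=LF[7]=6
  step 9: row=6, L[6]='t', prepend. Next row=LF[6]=8
  step 10: row=8, L[8]='p', prepend. Next row=LF[8]=3
Reversed output: ptstqlnuq$

Answer: ptstqlnuq$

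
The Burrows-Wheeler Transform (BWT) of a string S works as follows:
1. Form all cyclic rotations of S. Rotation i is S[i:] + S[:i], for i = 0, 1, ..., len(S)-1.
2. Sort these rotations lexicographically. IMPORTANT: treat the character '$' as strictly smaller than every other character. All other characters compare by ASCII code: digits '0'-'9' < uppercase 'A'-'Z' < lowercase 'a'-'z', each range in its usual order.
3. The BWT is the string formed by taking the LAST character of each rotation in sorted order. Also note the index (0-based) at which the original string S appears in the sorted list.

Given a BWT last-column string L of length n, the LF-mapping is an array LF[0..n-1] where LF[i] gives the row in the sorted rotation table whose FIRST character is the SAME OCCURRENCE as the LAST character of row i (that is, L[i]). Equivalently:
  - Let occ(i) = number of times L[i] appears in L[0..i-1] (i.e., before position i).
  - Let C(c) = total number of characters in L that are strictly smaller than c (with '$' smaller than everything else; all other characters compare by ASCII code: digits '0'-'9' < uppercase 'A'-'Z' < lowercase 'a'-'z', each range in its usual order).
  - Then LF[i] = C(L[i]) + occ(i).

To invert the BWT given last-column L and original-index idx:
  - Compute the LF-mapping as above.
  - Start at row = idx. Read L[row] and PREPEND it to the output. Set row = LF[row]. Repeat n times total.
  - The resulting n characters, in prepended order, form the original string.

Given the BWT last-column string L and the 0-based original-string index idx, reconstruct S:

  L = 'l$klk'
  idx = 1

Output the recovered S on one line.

LF mapping: 3 0 1 4 2
Walk LF starting at row 1, prepending L[row]:
  step 1: row=1, L[1]='$', prepend. Next row=LF[1]=0
  step 2: row=0, L[0]='l', prepend. Next row=LF[0]=3
  step 3: row=3, L[3]='l', prepend. Next row=LF[3]=4
  step 4: row=4, L[4]='k', prepend. Next row=LF[4]=2
  step 5: row=2, L[2]='k', prepend. Next row=LF[2]=1
Reversed output: kkll$

Answer: kkll$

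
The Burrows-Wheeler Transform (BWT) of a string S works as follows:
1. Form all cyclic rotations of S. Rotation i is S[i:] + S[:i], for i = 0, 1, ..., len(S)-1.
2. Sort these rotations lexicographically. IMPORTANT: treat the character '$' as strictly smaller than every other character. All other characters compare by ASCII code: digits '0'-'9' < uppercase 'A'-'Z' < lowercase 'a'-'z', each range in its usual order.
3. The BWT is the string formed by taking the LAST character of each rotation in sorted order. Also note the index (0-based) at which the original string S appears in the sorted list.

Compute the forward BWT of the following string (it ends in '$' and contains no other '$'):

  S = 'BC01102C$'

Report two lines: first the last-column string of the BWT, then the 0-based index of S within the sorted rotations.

All 9 rotations (rotation i = S[i:]+S[:i]):
  rot[0] = BC01102C$
  rot[1] = C01102C$B
  rot[2] = 01102C$BC
  rot[3] = 1102C$BC0
  rot[4] = 102C$BC01
  rot[5] = 02C$BC011
  rot[6] = 2C$BC0110
  rot[7] = C$BC01102
  rot[8] = $BC01102C
Sorted (with $ < everything):
  sorted[0] = $BC01102C  (last char: 'C')
  sorted[1] = 01102C$BC  (last char: 'C')
  sorted[2] = 02C$BC011  (last char: '1')
  sorted[3] = 102C$BC01  (last char: '1')
  sorted[4] = 1102C$BC0  (last char: '0')
  sorted[5] = 2C$BC0110  (last char: '0')
  sorted[6] = BC01102C$  (last char: '$')
  sorted[7] = C$BC01102  (last char: '2')
  sorted[8] = C01102C$B  (last char: 'B')
Last column: CC1100$2B
Original string S is at sorted index 6

Answer: CC1100$2B
6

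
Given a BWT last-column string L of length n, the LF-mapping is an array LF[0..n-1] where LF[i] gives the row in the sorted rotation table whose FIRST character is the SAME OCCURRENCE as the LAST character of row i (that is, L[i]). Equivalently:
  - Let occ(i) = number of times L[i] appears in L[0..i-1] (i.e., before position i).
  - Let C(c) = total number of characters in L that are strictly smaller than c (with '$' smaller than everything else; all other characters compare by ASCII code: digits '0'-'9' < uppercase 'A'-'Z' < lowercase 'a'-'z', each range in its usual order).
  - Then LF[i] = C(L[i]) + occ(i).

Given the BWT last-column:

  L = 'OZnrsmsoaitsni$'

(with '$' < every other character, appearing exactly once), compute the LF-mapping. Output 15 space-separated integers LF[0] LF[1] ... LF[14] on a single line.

Char counts: '$':1, 'O':1, 'Z':1, 'a':1, 'i':2, 'm':1, 'n':2, 'o':1, 'r':1, 's':3, 't':1
C (first-col start): C('$')=0, C('O')=1, C('Z')=2, C('a')=3, C('i')=4, C('m')=6, C('n')=7, C('o')=9, C('r')=10, C('s')=11, C('t')=14
L[0]='O': occ=0, LF[0]=C('O')+0=1+0=1
L[1]='Z': occ=0, LF[1]=C('Z')+0=2+0=2
L[2]='n': occ=0, LF[2]=C('n')+0=7+0=7
L[3]='r': occ=0, LF[3]=C('r')+0=10+0=10
L[4]='s': occ=0, LF[4]=C('s')+0=11+0=11
L[5]='m': occ=0, LF[5]=C('m')+0=6+0=6
L[6]='s': occ=1, LF[6]=C('s')+1=11+1=12
L[7]='o': occ=0, LF[7]=C('o')+0=9+0=9
L[8]='a': occ=0, LF[8]=C('a')+0=3+0=3
L[9]='i': occ=0, LF[9]=C('i')+0=4+0=4
L[10]='t': occ=0, LF[10]=C('t')+0=14+0=14
L[11]='s': occ=2, LF[11]=C('s')+2=11+2=13
L[12]='n': occ=1, LF[12]=C('n')+1=7+1=8
L[13]='i': occ=1, LF[13]=C('i')+1=4+1=5
L[14]='$': occ=0, LF[14]=C('$')+0=0+0=0

Answer: 1 2 7 10 11 6 12 9 3 4 14 13 8 5 0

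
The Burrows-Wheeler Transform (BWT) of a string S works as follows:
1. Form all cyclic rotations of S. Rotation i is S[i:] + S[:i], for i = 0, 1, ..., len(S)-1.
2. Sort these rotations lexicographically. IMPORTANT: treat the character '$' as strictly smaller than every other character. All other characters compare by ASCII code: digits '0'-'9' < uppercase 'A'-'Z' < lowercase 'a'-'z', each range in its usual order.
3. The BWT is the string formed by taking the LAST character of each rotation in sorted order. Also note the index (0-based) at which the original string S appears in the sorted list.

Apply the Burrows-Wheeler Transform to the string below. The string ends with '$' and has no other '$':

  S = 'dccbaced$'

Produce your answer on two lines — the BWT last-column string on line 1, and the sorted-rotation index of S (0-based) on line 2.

All 9 rotations (rotation i = S[i:]+S[:i]):
  rot[0] = dccbaced$
  rot[1] = ccbaced$d
  rot[2] = cbaced$dc
  rot[3] = baced$dcc
  rot[4] = aced$dccb
  rot[5] = ced$dccba
  rot[6] = ed$dccbac
  rot[7] = d$dccbace
  rot[8] = $dccbaced
Sorted (with $ < everything):
  sorted[0] = $dccbaced  (last char: 'd')
  sorted[1] = aced$dccb  (last char: 'b')
  sorted[2] = baced$dcc  (last char: 'c')
  sorted[3] = cbaced$dc  (last char: 'c')
  sorted[4] = ccbaced$d  (last char: 'd')
  sorted[5] = ced$dccba  (last char: 'a')
  sorted[6] = d$dccbace  (last char: 'e')
  sorted[7] = dccbaced$  (last char: '$')
  sorted[8] = ed$dccbac  (last char: 'c')
Last column: dbccdae$c
Original string S is at sorted index 7

Answer: dbccdae$c
7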